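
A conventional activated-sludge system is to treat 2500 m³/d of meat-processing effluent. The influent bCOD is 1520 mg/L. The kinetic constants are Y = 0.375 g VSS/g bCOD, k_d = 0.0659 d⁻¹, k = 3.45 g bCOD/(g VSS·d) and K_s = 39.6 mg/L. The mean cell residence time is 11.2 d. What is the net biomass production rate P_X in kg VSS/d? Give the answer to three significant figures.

For a completely mixed reactor with recycle the Lawrence–McCarty relation gives S = K_s·(1 + k_d·θ_c) / [θ_c·(Y·k − k_d) − 1] = 39.6 × (1 + 0.0659 × 11.2) / [11.2 × (0.375 × 3.45 − 0.0659) − 1] = 68.83 / 12.75 = 5.397 mg/L.
Y_obs = Y / (1 + k_d θ_c) = 0.375 / (1 + 0.0659 × 11.2) = 0.375 / 1.738 = 0.2158.
Mass of bCOD removed per day: Q(S₀ − S) = 2500 × 1515 g/m³ = 3786 kg/d.
So the net sludge growth is P_X = 0.2158 × 3786 = 817.0 kg VSS/d.

P_X ≈ 817 kg VSS/d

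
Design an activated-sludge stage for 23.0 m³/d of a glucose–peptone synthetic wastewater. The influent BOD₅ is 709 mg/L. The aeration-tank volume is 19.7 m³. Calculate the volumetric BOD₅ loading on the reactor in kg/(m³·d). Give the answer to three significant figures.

L_v ≈ 0.828 kg BOD₅/(m³·d)

Applied BOD₅ load per unit volume = Q·S₀/V = (23.0 × 709/1000)/19.70 = 0.8278 kg BOD₅·m⁻³·d⁻¹.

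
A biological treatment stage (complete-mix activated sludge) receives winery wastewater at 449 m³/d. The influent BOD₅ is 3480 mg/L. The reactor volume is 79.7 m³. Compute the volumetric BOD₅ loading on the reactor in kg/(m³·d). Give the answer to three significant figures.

L_v ≈ 19.6 kg BOD₅/(m³·d)

L_v = Q S₀ / V = 449 × 3480 × 10⁻³ / 79.70 = 19.61 kg/(m³·d).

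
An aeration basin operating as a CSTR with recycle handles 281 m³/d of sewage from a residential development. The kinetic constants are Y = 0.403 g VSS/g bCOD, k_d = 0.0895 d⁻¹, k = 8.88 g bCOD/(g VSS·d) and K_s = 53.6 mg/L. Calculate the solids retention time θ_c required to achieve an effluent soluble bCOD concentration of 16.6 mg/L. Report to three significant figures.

Specific growth rate at S = 16.6 mg/L: μ = YkS/(K_s+S) = 0.403·8.88·16.6/(53.6+16.6) = 0.8462 d⁻¹.
Then 1/θ_c = μ − k_d = 0.8462 − 0.0895 = 0.7567 d⁻¹, giving θ_c = 1.321 d.

θ_c ≈ 1.32 d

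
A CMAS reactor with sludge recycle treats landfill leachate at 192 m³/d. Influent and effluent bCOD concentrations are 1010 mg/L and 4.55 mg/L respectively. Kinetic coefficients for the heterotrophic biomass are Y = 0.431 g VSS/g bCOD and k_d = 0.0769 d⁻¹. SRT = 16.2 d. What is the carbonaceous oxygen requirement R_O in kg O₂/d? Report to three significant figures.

R_O ≈ 140 kg O₂/d

The observed yield is Y_obs = Y/(1 + k_d·θ_c) = 0.431 / (1 + 0.0769 × 16.2) = 0.431 / 2.246 = 0.1919 g VSS per g bCOD removed.
Q·(S₀ − S) = 192 × (1010 − 4.55) × 10⁻³ = 193.0 kg/d removed.
Biomass synthesised: P_X = Y_obs × 193.0 = 37.05 kg VSS/d.
R_O = Q·ΔS − 1.42 P_X = 193.0 − 52.61 = 140.4 kg O₂/d.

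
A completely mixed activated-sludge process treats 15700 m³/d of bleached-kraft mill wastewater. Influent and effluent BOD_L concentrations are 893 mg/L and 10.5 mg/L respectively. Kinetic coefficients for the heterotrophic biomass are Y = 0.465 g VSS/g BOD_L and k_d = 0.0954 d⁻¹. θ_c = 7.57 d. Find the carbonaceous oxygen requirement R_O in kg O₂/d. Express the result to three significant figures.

R_O ≈ 8540 kg O₂/d

Correct the yield for decay: Y_obs = Y/(1 + k_d θ_c) = 0.465 / (1 + 0.0954 × 7.57) = 0.465 / 1.722 = 0.2700.
ΔS = 893 − 10.5 = 882.5 mg/L, so the substrate removal rate is 15700 × 882.5/1000 = 13855 kg BOD_L/d.
Net sludge production P_X = 0.2700 × 13855 = 3741 kg VSS/d.
R_O = Q·ΔS − 1.42 P_X = 13855 − 5312 = 8543 kg O₂/d.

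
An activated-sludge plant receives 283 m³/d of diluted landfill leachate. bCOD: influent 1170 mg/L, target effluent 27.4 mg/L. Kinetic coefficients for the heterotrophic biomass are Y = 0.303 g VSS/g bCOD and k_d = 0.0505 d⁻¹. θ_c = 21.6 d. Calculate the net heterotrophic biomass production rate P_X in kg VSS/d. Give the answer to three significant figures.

P_X ≈ 46.9 kg VSS/d

Y_obs = Y / (1 + k_d θ_c) = 0.303 / (1 + 0.0505 × 21.6) = 0.303 / 2.091 = 0.1449.
Mass of bCOD removed per day: Q(S₀ − S) = 283 × 1143 g/m³ = 323.4 kg/d.
Net biomass production P_X = Y_obs × Q·(S₀ − S) = 0.1449 × 323.4 = 46.86 kg VSS/d.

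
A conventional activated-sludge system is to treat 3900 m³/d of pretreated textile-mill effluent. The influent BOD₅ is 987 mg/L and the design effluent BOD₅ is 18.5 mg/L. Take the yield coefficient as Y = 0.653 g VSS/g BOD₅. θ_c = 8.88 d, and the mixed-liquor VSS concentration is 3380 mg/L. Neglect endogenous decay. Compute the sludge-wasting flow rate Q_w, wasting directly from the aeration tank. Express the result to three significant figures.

Q_w ≈ 730 m³/d

V·X = Y·Q·ΔS·θ_c gives V = 0.653 × 3900 × (987 − 18.5) × 8.88 / 3380 = 6480 m³.
For wasting at MLVSS concentration, Q_w = V/θ_c = 6480/8.88 = 729.7 m³/d.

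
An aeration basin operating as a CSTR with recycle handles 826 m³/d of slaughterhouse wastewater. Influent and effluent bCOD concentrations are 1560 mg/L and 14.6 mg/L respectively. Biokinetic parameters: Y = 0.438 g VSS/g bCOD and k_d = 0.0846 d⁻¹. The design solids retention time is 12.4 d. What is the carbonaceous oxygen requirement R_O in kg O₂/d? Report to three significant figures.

Correct the yield for decay: Y_obs = Y/(1 + k_d θ_c) = 0.438 / (1 + 0.0846 × 12.4) = 0.438 / 2.049 = 0.2138.
Mass of bCOD removed per day: Q(S₀ − S) = 826 × 1545 g/m³ = 1277 kg/d.
Biomass synthesised: P_X = Y_obs × 1277 = 272.9 kg VSS/d.
R_O = Q·ΔS − 1.42 P_X = 1277 − 387.5 = 889.0 kg O₂/d.

R_O ≈ 889 kg O₂/d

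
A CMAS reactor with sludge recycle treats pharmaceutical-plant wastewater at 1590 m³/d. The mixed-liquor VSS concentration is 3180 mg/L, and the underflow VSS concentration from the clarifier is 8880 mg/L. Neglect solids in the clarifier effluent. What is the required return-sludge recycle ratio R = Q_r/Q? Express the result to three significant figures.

R ≈ 0.558

Mass balance around the secondary clarifier (neglecting effluent solids): R = X / (X_r − X) = 3180 / (8880 − 3180) = 0.5579.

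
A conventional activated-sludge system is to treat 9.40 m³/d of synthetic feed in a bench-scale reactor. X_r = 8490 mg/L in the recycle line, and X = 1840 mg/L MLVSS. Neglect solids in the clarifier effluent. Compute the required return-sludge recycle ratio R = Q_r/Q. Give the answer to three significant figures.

R ≈ 0.277

Mass balance around the secondary clarifier (neglecting effluent solids): R = X / (X_r − X) = 1840 / (8490 − 1840) = 0.2767.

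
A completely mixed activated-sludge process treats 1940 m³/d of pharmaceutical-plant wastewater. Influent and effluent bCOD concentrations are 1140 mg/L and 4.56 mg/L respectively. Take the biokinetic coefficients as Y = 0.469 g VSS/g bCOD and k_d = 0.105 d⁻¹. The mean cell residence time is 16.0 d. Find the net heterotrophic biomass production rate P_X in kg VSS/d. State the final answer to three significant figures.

Y_obs = Y / (1 + k_d θ_c) = 0.469 / (1 + 0.105 × 16.0) = 0.469 / 2.680 = 0.1750.
Q·(S₀ − S) = 1940 × (1140 − 4.56) × 10⁻³ = 2203 kg/d removed.
Net biomass production P_X = Y_obs × Q·(S₀ − S) = 0.1750 × 2203 = 385.5 kg VSS/d.

P_X ≈ 385 kg VSS/d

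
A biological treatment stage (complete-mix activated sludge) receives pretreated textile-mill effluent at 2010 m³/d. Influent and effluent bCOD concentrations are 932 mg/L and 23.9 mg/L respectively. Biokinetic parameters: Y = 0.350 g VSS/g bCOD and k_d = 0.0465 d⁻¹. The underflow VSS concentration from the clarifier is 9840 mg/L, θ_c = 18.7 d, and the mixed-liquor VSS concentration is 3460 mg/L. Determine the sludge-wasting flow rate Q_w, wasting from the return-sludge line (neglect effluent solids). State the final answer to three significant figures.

Q_w ≈ 34.7 m³/d

Steady-state biomass mass balance: V·X·(1 + k_d·θ_c) = Y·Q·(S₀ − S)·θ_c, so V = 0.350 × 2010 × (932 − 23.9) × 18.7 / [3460 × (1 + 0.0465 × 18.7)] = 1.19×10^7 / 6469 = 1847 m³.
Wasting from the return line (neglecting effluent solids): Q_w = V·X / (θ_c·X_r) = 1847 × 3460 / (18.7 × 9840) = 34.73 m³/d.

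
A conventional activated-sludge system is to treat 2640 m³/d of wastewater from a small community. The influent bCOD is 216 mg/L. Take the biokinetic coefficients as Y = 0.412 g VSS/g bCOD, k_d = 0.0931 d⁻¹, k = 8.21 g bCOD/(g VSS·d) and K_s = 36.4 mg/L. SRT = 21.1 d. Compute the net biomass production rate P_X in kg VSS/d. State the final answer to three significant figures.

Effluent substrate depends only on kinetics and SRT: S = K_s(1 + k_d θ_c) / [θ_c(Yk − k_d) − 1] = 36.4 × (1 + 0.0931 × 21.1) / [21.1 × (0.412 × 8.21 − 0.0931) − 1] = 107.9 / 68.41 = 1.577 mg/L.
Y_obs = Y / (1 + k_d θ_c) = 0.412 / (1 + 0.0931 × 21.1) = 0.412 / 2.964 = 0.1390.
ΔS = 216 − 1.58 = 214.4 mg/L, so the substrate removal rate is 2640 × 214.4/1000 = 566.1 kg bCOD/d.
Biomass produced: P_X = Y_obs·Q·ΔS = 0.1390 × 566.1 ≈ 78.67 kg VSS/d.

P_X ≈ 78.7 kg VSS/d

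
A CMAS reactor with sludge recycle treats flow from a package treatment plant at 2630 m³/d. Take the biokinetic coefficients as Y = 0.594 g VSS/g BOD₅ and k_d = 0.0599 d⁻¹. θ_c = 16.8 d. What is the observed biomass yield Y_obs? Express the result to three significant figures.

Observed yield with endogenous decay: Y_obs = Y / (1 + k_d·θ_c) = 0.594 / (1 + 0.0599 × 16.8) = 0.594 / 2.006 = 0.2961 g VSS/g BOD₅.

Y_obs ≈ 0.296 g VSS/g BOD₅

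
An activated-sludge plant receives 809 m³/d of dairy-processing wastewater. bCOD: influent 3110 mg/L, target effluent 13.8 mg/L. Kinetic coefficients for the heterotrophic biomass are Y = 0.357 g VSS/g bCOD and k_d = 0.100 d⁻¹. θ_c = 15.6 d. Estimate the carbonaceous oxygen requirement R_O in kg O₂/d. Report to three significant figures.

R_O ≈ 2010 kg O₂/d

Observed yield with endogenous decay: Y_obs = Y / (1 + k_d·θ_c) = 0.357 / (1 + 0.100 × 15.6) = 0.357 / 2.560 = 0.1395 g VSS/g bCOD.
Mass of bCOD removed per day: Q(S₀ − S) = 809 × 3096 g/m³ = 2505 kg/d.
P_X = Y_obs·Q·(S₀ − S) = 0.1395 × 2505 = 349.3 kg VSS/d.
Carbonaceous O₂ demand = substrate oxidised − cell-mass equivalent = 2505 − 1.42 × 349.3 = 2009 kg O₂/d.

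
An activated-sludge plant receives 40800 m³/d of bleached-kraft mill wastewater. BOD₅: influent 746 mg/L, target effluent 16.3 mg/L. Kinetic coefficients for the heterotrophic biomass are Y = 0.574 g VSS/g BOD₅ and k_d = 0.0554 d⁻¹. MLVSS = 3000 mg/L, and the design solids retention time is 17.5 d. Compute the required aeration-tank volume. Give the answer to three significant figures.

V ≈ 50600 m³

From the SRT design equation V = Y Q (S₀−S) θ_c / [X (1 + k_d θ_c)] = 0.574 × 40800 × (746 − 16.3) × 17.5 / [3000 × (1 + 0.0554 × 17.5)] = 2.99×10^8 / 5908 = 50615 m³.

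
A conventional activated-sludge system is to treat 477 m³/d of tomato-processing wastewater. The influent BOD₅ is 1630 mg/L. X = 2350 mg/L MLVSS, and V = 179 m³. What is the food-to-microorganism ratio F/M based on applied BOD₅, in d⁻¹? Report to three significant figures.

F/M = Q·S₀ / (V·X) = 477 × 1630 / (179.0 × 2350) = 1.848 g BOD₅·(g VSS·d)⁻¹.

F/M ≈ 1.85 d⁻¹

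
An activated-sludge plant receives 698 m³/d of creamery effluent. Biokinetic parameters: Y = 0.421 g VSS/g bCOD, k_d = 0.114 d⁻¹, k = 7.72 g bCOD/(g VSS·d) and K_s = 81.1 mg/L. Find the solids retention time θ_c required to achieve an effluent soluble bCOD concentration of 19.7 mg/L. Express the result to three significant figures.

θ_c ≈ 1.92 d

At the target effluent, Y k S/(K_s+S) = 0.421×7.72×19.7/100.8 = 0.6352 d⁻¹.
1/θ_c = 0.6352 − 0.114 = 0.5212 d⁻¹, so θ_c = 1.919 d.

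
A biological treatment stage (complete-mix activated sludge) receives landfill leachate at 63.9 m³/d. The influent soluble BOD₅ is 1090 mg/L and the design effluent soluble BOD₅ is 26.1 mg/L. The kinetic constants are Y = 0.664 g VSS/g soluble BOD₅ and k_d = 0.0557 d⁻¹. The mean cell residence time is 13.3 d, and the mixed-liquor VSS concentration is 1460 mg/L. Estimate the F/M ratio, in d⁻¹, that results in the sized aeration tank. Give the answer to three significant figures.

F/M ≈ 0.202 d⁻¹

From the SRT design equation V = Y Q (S₀−S) θ_c / [X (1 + k_d θ_c)] = 0.664 × 63.9 × (1090 − 26.1) × 13.3 / [1460 × (1 + 0.0557 × 13.3)] = 6×10^5 / 2542 = 236.2 m³.
Food-to-microorganism ratio F/M = Q S₀ / (V X) = 63.9 × 1090 / (236.2 × 1460) = 0.2020 d⁻¹.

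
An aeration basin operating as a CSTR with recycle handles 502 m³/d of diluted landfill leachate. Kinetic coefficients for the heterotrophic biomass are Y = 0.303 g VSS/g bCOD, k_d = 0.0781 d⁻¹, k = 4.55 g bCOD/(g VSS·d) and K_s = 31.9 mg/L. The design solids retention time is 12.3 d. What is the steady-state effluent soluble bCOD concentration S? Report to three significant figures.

From the Monod/SRT balance for a CMAS, S = K_s·(1+k_d θ_c)/[θ_c·(Y k − k_d) − 1] = 31.9 × (1 + 0.0781 × 12.3) / [12.3 × (0.303 × 4.55 − 0.0781) − 1] = 62.54 / 15.00 = 4.171 mg/L.

S ≈ 4.17 mg/L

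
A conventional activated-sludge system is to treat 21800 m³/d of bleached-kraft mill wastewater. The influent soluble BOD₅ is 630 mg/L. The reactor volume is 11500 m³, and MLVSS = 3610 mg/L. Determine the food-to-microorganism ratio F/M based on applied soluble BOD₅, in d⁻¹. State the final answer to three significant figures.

F/M = Q·S₀ / (V·X) = 21800 × 630 / (11500 × 3610) = 0.3308 g soluble BOD₅·(g VSS·d)⁻¹.

F/M ≈ 0.331 d⁻¹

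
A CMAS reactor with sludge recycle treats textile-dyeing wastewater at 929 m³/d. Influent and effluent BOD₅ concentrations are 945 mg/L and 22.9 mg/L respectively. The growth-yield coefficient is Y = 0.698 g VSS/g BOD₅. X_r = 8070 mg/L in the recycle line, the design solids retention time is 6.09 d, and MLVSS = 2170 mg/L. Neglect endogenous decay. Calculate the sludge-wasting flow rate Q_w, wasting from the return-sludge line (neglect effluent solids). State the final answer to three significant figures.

Q_w ≈ 74.1 m³/d

Biomass mass balance (decay neglected): V·X = Y·Q·(S₀ − S)·θ_c, so V = 0.698 × 929 × (945 − 22.9) × 6.09 / 2170 = 1678 m³.
θ_c = V·X/(Q_w·X_r) when wasting from the recycle, so Q_w = V·X/(θ_c·X_r) = 1678 × 2170 / (6.09 × 8070) = 74.09 m³/d.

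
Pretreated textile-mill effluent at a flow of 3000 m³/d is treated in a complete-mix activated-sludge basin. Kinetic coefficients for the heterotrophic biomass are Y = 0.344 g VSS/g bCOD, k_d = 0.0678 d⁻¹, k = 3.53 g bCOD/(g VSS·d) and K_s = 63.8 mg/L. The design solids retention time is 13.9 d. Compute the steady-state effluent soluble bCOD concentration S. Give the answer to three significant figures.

S ≈ 8.30 mg/L

From the Monod/SRT balance for a CMAS, S = K_s·(1+k_d θ_c)/[θ_c·(Y k − k_d) − 1] = 63.8 × (1 + 0.0678 × 13.9) / [13.9 × (0.344 × 3.53 − 0.0678) − 1] = 123.9 / 14.94 = 8.297 mg/L.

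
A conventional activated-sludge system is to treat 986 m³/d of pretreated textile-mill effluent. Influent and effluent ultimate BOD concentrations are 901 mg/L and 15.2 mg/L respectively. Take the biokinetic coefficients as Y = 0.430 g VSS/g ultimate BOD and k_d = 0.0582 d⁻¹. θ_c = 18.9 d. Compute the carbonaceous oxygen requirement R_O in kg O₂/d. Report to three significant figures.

R_O ≈ 619 kg O₂/d

Correct the yield for decay: Y_obs = Y/(1 + k_d θ_c) = 0.430 / (1 + 0.0582 × 18.9) = 0.430 / 2.100 = 0.2048.
Mass of ultimate BOD removed per day: Q(S₀ − S) = 986 × 885.8 g/m³ = 873.4 kg/d.
Biomass synthesised: P_X = Y_obs × 873.4 = 178.8 kg VSS/d.
R_O = Q·(S₀ − S) − 1.42·P_X = 873.4 − 1.42 × 178.8 = 619.4 kg O₂/d.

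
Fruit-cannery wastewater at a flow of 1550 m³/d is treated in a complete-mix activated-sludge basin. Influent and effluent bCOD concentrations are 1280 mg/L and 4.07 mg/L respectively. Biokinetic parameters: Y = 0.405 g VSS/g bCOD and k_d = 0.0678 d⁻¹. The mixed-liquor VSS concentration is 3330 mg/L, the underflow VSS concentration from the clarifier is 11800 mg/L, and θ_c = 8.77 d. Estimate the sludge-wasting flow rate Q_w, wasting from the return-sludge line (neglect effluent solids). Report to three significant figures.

Rearranging the biomass balance for a CMAS with decay, V = Y·Q·ΔS·θ_c / [X·(1+k_d θ_c)] = 0.405 × 1550 × (1280 − 4.07) × 8.77 / [3330 × (1 + 0.0678 × 8.77)] = 7.02×10^6 / 5310 = 1323 m³.
θ_c = V·X/(Q_w·X_r) when wasting from the recycle, so Q_w = V·X/(θ_c·X_r) = 1323 × 3330 / (8.77 × 11800) = 42.57 m³/d.

Q_w ≈ 42.6 m³/d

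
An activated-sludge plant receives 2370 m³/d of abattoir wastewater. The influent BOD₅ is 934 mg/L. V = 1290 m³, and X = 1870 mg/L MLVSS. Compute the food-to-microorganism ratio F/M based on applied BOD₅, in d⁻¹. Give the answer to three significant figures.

F/M ≈ 0.918 d⁻¹

F/M = Q·S₀ / (V·X) = 2370 × 934 / (1290 × 1870) = 0.9176 g BOD₅·(g VSS·d)⁻¹.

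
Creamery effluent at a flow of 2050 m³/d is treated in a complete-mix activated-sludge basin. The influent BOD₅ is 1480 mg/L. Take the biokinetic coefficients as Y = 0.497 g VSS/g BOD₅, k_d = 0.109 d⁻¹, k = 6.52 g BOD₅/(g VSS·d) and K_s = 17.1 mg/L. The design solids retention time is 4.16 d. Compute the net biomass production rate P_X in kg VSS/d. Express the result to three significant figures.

P_X ≈ 1040 kg VSS/d

Effluent substrate depends only on kinetics and SRT: S = K_s(1 + k_d θ_c) / [θ_c(Yk − k_d) − 1] = 17.1 × (1 + 0.109 × 4.16) / [4.16 × (0.497 × 6.52 − 0.109) − 1] = 24.85 / 12.03 = 2.067 mg/L.
The observed yield is Y_obs = Y/(1 + k_d·θ_c) = 0.497 / (1 + 0.109 × 4.16) = 0.497 / 1.453 = 0.3419 g VSS per g BOD₅ removed.
Substrate removed = Q·(S₀ − S) = 2050 m³/d × (1480 − 2.07) g/m³ = 3.03×10^6 g/d = 3030 kg/d.
So the net sludge growth is P_X = 0.3419 × 3030 = 1036 kg VSS/d.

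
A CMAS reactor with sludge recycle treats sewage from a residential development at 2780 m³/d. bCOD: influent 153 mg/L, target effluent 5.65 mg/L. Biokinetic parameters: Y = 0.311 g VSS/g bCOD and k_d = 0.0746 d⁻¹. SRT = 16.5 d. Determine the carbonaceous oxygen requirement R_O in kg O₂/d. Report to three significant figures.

Correct the yield for decay: Y_obs = Y/(1 + k_d θ_c) = 0.311 / (1 + 0.0746 × 16.5) = 0.311 / 2.231 = 0.1394.
Mass of bCOD removed per day: Q(S₀ − S) = 2780 × 147.3 g/m³ = 409.6 kg/d.
Biomass synthesised: P_X = Y_obs × 409.6 = 57.11 kg VSS/d.
Carbonaceous O₂ demand = substrate oxidised − cell-mass equivalent = 409.6 − 1.42 × 57.11 = 328.5 kg O₂/d.

R_O ≈ 329 kg O₂/d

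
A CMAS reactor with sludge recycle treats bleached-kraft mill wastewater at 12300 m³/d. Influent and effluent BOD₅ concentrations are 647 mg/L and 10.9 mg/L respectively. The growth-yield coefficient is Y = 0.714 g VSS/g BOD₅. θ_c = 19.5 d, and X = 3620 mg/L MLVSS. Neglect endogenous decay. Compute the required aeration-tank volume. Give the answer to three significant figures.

V·X = Y·Q·ΔS·θ_c gives V = 0.714 × 12300 × (647 − 10.9) × 19.5 / 3620 = 30092 m³.

V ≈ 30100 m³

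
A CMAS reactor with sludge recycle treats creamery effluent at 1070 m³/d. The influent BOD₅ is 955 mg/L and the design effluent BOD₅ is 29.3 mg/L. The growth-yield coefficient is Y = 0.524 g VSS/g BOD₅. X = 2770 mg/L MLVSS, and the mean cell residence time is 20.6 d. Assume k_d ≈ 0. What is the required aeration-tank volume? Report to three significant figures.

V ≈ 3860 m³

With k_d = 0 the design equation reduces to V = Y Q (S₀−S) θ_c / X = 0.524 × 1070 × (955 − 29.3) × 20.6 / 2770 = 3860 m³.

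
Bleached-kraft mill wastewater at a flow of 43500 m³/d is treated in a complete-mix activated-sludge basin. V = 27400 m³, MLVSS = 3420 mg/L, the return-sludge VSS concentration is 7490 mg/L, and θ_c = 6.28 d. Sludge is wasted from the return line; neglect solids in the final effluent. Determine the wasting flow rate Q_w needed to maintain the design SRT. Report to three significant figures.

Q_w ≈ 1990 m³/d

θ_c = V·X/(Q_w·X_r) when wasting from the recycle, so Q_w = V·X/(θ_c·X_r) = 27400 × 3420 / (6.28 × 7490) = 1992 m³/d.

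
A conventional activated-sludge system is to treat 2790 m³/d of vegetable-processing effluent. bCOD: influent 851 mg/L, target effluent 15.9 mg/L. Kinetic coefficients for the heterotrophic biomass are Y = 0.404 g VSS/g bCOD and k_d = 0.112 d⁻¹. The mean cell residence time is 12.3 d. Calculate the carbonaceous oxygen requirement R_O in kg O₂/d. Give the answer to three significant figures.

Observed yield with endogenous decay: Y_obs = Y / (1 + k_d·θ_c) = 0.404 / (1 + 0.112 × 12.3) = 0.404 / 2.378 = 0.1699 g VSS/g bCOD.
Substrate removed = Q·(S₀ − S) = 2790 m³/d × (851 − 15.9) g/m³ = 2.33×10^6 g/d = 2330 kg/d.
Net sludge production P_X = 0.1699 × 2330 = 395.9 kg VSS/d.
Carbonaceous O₂ demand = substrate oxidised − cell-mass equivalent = 2330 − 1.42 × 395.9 = 1768 kg O₂/d.

R_O ≈ 1770 kg O₂/d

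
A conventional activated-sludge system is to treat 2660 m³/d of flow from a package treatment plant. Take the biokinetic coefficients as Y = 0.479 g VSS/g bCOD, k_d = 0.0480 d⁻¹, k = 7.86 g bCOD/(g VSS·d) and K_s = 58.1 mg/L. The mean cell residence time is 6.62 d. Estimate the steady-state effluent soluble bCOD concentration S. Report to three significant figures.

S ≈ 3.24 mg/L

From the Monod/SRT balance for a CMAS, S = K_s·(1+k_d θ_c)/[θ_c·(Y k − k_d) − 1] = 58.1 × (1 + 0.0480 × 6.62) / [6.62 × (0.479 × 7.86 − 0.0480) − 1] = 76.56 / 23.61 = 3.243 mg/L.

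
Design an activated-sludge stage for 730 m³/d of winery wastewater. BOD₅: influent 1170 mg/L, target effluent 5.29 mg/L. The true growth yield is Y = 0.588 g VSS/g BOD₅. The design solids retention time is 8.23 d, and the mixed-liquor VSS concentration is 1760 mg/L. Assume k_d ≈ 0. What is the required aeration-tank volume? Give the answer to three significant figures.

V ≈ 2340 m³

With k_d = 0 the design equation reduces to V = Y Q (S₀−S) θ_c / X = 0.588 × 730 × (1170 − 5.29) × 8.23 / 1760 = 2338 m³.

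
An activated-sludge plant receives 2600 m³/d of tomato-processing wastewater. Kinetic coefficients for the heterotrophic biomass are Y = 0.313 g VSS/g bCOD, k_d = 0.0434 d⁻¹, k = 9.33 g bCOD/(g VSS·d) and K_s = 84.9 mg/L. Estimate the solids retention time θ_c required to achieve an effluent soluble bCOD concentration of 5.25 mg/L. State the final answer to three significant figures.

θ_c ≈ 7.89 d

From 1/θ_c = Y·k·S/(K_s + S) − k_d: Y·k·S/(K_s+S) = 0.313 × 9.33 × 5.25 / (84.9 + 5.25) = 0.1701 d⁻¹.
1/θ_c = 0.1701 − 0.0434 = 0.1267 d⁻¹, so θ_c = 7.895 d.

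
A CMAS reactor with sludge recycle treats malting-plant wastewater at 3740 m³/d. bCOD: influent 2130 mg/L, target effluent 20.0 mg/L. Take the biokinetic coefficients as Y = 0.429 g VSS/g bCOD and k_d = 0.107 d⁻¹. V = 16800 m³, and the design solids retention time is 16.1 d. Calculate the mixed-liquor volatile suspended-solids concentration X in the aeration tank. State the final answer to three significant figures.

X ≈ 1190 mg/L

From V·X·(1 + k_d·θ_c) = Y·Q·(S₀ − S)·θ_c: X = 0.429 × 3740 × (2130 − 20.0) × 16.1 / [16800 × (1 + 0.107 × 16.1)] = 1192 mg/L.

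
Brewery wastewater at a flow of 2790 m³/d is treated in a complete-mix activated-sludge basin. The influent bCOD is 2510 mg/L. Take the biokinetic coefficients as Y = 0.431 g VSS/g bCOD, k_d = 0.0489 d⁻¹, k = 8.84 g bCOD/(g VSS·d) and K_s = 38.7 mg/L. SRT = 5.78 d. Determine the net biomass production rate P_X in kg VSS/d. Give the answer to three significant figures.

P_X ≈ 2350 kg VSS/d

From the Monod/SRT balance for a CMAS, S = K_s·(1+k_d θ_c)/[θ_c·(Y k − k_d) − 1] = 38.7 × (1 + 0.0489 × 5.78) / [5.78 × (0.431 × 8.84 − 0.0489) − 1] = 49.64 / 20.74 = 2.393 mg/L.
Y_obs = Y / (1 + k_d θ_c) = 0.431 / (1 + 0.0489 × 5.78) = 0.431 / 1.283 = 0.3360.
Substrate removed = Q·(S₀ − S) = 2790 m³/d × (2510 − 2.39) g/m³ = 7×10^6 g/d = 6996 kg/d.
Net biomass production P_X = Y_obs × Q·(S₀ − S) = 0.3360 × 6996 = 2351 kg VSS/d.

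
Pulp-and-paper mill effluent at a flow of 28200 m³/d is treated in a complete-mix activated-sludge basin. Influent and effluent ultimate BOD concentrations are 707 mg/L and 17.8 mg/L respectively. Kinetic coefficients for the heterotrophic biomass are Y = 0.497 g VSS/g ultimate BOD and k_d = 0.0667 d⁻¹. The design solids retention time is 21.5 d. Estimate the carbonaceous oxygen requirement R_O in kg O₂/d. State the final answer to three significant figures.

R_O ≈ 13800 kg O₂/d

Observed yield with endogenous decay: Y_obs = Y / (1 + k_d·θ_c) = 0.497 / (1 + 0.0667 × 21.5) = 0.497 / 2.434 = 0.2042 g VSS/g ultimate BOD.
Q·(S₀ − S) = 28200 × (707 − 17.8) × 10⁻³ = 19435 kg/d removed.
Net sludge production P_X = 0.2042 × 19435 = 3968 kg VSS/d.
R_O = Q·(S₀ − S) − 1.42·P_X = 19435 − 1.42 × 3968 = 13800 kg O₂/d.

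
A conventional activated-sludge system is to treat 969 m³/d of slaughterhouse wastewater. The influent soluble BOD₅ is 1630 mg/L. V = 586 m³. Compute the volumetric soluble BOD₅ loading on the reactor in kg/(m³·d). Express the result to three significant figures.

L_v = Q S₀ / V = 969 × 1630 × 10⁻³ / 586.0 = 2.695 kg/(m³·d).

L_v ≈ 2.70 kg soluble BOD₅/(m³·d)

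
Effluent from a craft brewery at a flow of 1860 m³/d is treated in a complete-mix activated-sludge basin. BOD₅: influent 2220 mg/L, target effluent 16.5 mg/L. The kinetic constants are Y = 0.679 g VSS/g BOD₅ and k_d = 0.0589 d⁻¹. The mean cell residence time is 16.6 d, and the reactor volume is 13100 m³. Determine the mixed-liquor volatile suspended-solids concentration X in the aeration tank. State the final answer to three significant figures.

X ≈ 1780 mg/L

From V·X·(1 + k_d·θ_c) = Y·Q·(S₀ − S)·θ_c: X = 0.679 × 1860 × (2220 − 16.5) × 16.6 / [13100 × (1 + 0.0589 × 16.6)] = 1783 mg/L.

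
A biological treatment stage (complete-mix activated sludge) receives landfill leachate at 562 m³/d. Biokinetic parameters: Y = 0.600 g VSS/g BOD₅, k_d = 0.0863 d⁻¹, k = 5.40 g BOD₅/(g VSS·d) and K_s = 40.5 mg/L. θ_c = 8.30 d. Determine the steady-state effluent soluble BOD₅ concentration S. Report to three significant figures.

S ≈ 2.76 mg/L

For a completely mixed reactor with recycle the Lawrence–McCarty relation gives S = K_s·(1 + k_d·θ_c) / [θ_c·(Y·k − k_d) − 1] = 40.5 × (1 + 0.0863 × 8.30) / [8.30 × (0.600 × 5.40 − 0.0863) − 1] = 69.51 / 25.18 = 2.761 mg/L.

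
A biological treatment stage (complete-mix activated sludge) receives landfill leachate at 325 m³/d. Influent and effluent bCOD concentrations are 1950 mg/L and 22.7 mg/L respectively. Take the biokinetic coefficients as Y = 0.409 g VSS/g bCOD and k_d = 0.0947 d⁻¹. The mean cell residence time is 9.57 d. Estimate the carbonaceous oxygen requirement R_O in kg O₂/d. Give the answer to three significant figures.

Y_obs = Y / (1 + k_d θ_c) = 0.409 / (1 + 0.0947 × 9.57) = 0.409 / 1.906 = 0.2146.
Mass of bCOD removed per day: Q(S₀ − S) = 325 × 1927 g/m³ = 626.4 kg/d.
P_X = Y_obs·Q·(S₀ − S) = 0.2146 × 626.4 = 134.4 kg VSS/d.
R_O = Q·ΔS − 1.42 P_X = 626.4 − 190.8 = 435.5 kg O₂/d.

R_O ≈ 436 kg O₂/d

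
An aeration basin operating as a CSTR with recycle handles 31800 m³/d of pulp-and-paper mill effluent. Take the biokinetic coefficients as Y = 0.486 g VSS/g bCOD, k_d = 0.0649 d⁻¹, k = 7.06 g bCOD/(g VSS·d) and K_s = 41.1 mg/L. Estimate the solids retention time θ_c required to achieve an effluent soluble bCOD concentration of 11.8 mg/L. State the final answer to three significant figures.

θ_c ≈ 1.43 d

Specific growth rate at S = 11.8 mg/L: μ = YkS/(K_s+S) = 0.486·7.06·11.8/(41.1+11.8) = 0.7654 d⁻¹.
1/θ_c = 0.7654 − 0.0649 = 0.7005 d⁻¹, so θ_c = 1.428 d.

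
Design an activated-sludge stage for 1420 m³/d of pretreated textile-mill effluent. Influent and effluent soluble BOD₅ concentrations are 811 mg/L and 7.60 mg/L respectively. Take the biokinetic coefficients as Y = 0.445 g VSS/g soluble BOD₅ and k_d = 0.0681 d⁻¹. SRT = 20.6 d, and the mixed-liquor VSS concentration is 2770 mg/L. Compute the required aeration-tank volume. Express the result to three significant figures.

V ≈ 1570 m³

From the SRT design equation V = Y Q (S₀−S) θ_c / [X (1 + k_d θ_c)] = 0.445 × 1420 × (811 − 7.60) × 20.6 / [2770 × (1 + 0.0681 × 20.6)] = 1.05×10^7 / 6656 = 1571 m³.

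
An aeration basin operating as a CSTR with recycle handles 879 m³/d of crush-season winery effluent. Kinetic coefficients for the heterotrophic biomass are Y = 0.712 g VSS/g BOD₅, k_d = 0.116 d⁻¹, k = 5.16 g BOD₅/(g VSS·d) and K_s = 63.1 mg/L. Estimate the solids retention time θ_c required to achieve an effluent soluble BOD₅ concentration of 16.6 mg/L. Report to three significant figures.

θ_c ≈ 1.54 d

Specific growth rate at S = 16.6 mg/L: μ = YkS/(K_s+S) = 0.712·5.16·16.6/(63.1+16.6) = 0.7652 d⁻¹.
θ_c = 1/(μ − k_d) = 1/(0.7652 − 0.116) = 1/0.6492 = 1.540 d.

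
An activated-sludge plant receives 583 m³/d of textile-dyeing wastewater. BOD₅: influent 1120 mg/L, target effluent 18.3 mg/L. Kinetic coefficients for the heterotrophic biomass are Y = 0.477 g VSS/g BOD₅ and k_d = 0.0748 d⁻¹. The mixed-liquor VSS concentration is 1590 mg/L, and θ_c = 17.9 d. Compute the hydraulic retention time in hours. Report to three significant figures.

τ ≈ 60.7 h

From the SRT design equation V = Y Q (S₀−S) θ_c / [X (1 + k_d θ_c)] = 0.477 × 583 × (1120 − 18.3) × 17.9 / [1590 × (1 + 0.0748 × 17.9)] = 5.48×10^6 / 3719 = 1475 m³.
HRT = V/Q = 1475 m³ / 583 m³·d⁻¹ = 2.529 d × 24 = 60.71 h.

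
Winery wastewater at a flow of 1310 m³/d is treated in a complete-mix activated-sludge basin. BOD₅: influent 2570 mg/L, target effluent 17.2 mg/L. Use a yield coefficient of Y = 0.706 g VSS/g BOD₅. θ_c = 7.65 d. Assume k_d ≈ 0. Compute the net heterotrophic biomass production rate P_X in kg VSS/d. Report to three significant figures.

P_X ≈ 2360 kg VSS/d

Since k_d ≈ 0, Y_obs = Y = 0.706 g VSS/g BOD₅.
ΔS = 2570 − 17.2 = 2553 mg/L, so the substrate removal rate is 1310 × 2553/1000 = 3344 kg BOD₅/d.
P_X = Y_obs · Q(S₀ − S) = 0.7060 × 3344 = 2361 kg VSS/d.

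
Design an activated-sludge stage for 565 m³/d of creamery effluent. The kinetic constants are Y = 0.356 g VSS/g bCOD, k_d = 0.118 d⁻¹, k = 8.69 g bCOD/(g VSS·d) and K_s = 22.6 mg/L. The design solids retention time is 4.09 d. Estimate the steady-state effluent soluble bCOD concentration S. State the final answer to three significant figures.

From the Monod/SRT balance for a CMAS, S = K_s·(1+k_d θ_c)/[θ_c·(Y k − k_d) − 1] = 22.6 × (1 + 0.118 × 4.09) / [4.09 × (0.356 × 8.69 − 0.118) − 1] = 33.51 / 11.17 = 3.000 mg/L.

S ≈ 3.00 mg/L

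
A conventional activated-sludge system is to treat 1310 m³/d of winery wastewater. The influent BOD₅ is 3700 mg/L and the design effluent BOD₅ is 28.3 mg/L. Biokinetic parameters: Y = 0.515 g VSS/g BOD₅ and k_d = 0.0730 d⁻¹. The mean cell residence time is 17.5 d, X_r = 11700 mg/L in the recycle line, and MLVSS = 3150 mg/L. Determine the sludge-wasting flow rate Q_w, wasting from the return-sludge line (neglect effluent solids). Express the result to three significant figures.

Rearranging the biomass balance for a CMAS with decay, V = Y·Q·ΔS·θ_c / [X·(1+k_d θ_c)] = 0.515 × 1310 × (3700 − 28.3) × 17.5 / [3150 × (1 + 0.0730 × 17.5)] = 4.33×10^7 / 7174 = 6042 m³.
θ_c = V·X/(Q_w·X_r) when wasting from the recycle, so Q_w = V·X/(θ_c·X_r) = 6042 × 3150 / (17.5 × 11700) = 92.96 m³/d.

Q_w ≈ 93.0 m³/d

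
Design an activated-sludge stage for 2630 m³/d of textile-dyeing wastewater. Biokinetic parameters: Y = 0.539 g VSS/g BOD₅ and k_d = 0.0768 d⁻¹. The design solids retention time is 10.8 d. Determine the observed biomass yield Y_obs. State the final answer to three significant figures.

Y_obs ≈ 0.295 g VSS/g BOD₅

The observed yield is Y_obs = Y/(1 + k_d·θ_c) = 0.539 / (1 + 0.0768 × 10.8) = 0.539 / 1.829 = 0.2946 g VSS per g BOD₅ removed.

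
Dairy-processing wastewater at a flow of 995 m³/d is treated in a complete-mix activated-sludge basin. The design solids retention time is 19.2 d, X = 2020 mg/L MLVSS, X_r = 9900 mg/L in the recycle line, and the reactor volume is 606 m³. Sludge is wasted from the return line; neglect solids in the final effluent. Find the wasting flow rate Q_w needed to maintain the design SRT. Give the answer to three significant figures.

Q_w ≈ 6.44 m³/d

θ_c = V·X/(Q_w·X_r) when wasting from the recycle, so Q_w = V·X/(θ_c·X_r) = 606.0 × 2020 / (19.2 × 9900) = 6.440 m³/d.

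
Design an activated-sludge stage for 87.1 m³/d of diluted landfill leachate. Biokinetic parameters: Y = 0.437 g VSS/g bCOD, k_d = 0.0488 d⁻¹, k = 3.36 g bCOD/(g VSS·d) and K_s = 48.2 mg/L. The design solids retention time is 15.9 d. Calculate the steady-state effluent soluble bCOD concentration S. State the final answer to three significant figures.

For a completely mixed reactor with recycle the Lawrence–McCarty relation gives S = K_s·(1 + k_d·θ_c) / [θ_c·(Y·k − k_d) − 1] = 48.2 × (1 + 0.0488 × 15.9) / [15.9 × (0.437 × 3.36 − 0.0488) − 1] = 85.60 / 21.57 = 3.968 mg/L.

S ≈ 3.97 mg/L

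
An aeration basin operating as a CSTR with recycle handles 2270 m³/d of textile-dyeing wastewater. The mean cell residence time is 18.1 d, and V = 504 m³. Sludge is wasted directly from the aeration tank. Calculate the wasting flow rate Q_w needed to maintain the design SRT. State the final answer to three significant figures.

Q_w ≈ 27.8 m³/d

Wasting from the aeration tank: Q_w = V / θ_c = 504.0 / 18.1 = 27.85 m³/d.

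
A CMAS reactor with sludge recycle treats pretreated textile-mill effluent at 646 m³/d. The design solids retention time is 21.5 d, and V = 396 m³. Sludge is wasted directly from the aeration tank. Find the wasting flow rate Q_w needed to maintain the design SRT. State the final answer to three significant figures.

Q_w ≈ 18.4 m³/d

Wasting from the aeration tank: Q_w = V / θ_c = 396.0 / 21.5 = 18.42 m³/d.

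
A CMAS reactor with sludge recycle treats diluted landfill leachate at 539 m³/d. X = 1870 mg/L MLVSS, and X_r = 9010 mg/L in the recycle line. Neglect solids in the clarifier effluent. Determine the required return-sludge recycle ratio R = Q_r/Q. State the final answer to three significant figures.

R = Q_r/Q = X/(X_r − X) = 1870 / (9010 − 1870) = 0.2619.

R ≈ 0.262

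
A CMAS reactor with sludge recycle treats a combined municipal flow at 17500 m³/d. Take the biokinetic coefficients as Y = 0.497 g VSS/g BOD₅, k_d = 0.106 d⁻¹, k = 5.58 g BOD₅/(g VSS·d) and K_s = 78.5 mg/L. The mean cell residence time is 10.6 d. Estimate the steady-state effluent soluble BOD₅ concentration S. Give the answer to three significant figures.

S ≈ 6.11 mg/L

From the Monod/SRT balance for a CMAS, S = K_s·(1+k_d θ_c)/[θ_c·(Y k − k_d) − 1] = 78.5 × (1 + 0.106 × 10.6) / [10.6 × (0.497 × 5.58 − 0.106) − 1] = 166.7 / 27.27 = 6.112 mg/L.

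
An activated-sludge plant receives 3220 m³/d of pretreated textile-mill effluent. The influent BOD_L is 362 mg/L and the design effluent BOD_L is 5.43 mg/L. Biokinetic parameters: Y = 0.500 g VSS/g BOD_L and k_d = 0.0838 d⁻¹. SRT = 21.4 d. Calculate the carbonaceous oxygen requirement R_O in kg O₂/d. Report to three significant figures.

Y_obs = Y / (1 + k_d θ_c) = 0.500 / (1 + 0.0838 × 21.4) = 0.500 / 2.793 = 0.1790.
Substrate removed = Q·(S₀ − S) = 3220 m³/d × (362 − 5.43) g/m³ = 1.15×10^6 g/d = 1148 kg/d.
Biomass synthesised: P_X = Y_obs × 1148 = 205.5 kg VSS/d.
R_O = Q·ΔS − 1.42 P_X = 1148 − 291.8 = 856.3 kg O₂/d.

R_O ≈ 856 kg O₂/d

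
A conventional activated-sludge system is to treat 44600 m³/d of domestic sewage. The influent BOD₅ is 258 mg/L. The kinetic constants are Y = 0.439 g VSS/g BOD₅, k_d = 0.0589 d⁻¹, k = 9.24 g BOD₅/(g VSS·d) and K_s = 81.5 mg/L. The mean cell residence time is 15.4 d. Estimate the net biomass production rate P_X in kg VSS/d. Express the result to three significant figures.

For a completely mixed reactor with recycle the Lawrence–McCarty relation gives S = K_s·(1 + k_d·θ_c) / [θ_c·(Y·k − k_d) − 1] = 81.5 × (1 + 0.0589 × 15.4) / [15.4 × (0.439 × 9.24 − 0.0589) − 1] = 155.4 / 60.56 = 2.566 mg/L.
Correct the yield for decay: Y_obs = Y/(1 + k_d θ_c) = 0.439 / (1 + 0.0589 × 15.4) = 0.439 / 1.907 = 0.2302.
Substrate removed = Q·(S₀ − S) = 44600 m³/d × (258 − 2.57) g/m³ = 1.14×10^7 g/d = 11392 kg/d.
Net biomass production P_X = Y_obs × Q·(S₀ − S) = 0.2302 × 11392 = 2622 kg VSS/d.

P_X ≈ 2620 kg VSS/d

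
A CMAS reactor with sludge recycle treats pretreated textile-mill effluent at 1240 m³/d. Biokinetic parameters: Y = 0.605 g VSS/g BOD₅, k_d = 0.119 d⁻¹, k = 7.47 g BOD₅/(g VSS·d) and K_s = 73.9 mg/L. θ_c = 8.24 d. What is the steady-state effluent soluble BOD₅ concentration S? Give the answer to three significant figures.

For a completely mixed reactor with recycle the Lawrence–McCarty relation gives S = K_s·(1 + k_d·θ_c) / [θ_c·(Y·k − k_d) − 1] = 73.9 × (1 + 0.119 × 8.24) / [8.24 × (0.605 × 7.47 − 0.119) − 1] = 146.4 / 35.26 = 4.151 mg/L.

S ≈ 4.15 mg/L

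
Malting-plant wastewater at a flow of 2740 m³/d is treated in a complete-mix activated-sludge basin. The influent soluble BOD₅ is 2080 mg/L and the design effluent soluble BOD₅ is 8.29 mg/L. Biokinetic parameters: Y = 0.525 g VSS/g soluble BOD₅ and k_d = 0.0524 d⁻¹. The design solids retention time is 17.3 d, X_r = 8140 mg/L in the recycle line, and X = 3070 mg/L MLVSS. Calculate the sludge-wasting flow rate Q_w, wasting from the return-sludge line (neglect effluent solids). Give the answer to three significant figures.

Q_w ≈ 192 m³/d

Steady-state biomass mass balance: V·X·(1 + k_d·θ_c) = Y·Q·(S₀ − S)·θ_c, so V = 0.525 × 2740 × (2080 − 8.29) × 17.3 / [3070 × (1 + 0.0524 × 17.3)] = 5.16×10^7 / 5853 = 8809 m³.
Q_w = (V·X)/(θ_c X_r) = 8809 × 3070 / (17.3 × 8140) = 192.0 m³/d.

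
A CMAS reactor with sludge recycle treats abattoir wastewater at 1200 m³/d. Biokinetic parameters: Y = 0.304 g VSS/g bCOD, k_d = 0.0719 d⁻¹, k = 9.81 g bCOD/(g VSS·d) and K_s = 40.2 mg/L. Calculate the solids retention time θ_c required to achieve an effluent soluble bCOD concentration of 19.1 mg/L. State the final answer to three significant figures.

θ_c ≈ 1.13 d

Specific growth rate at S = 19.1 mg/L: μ = YkS/(K_s+S) = 0.304·9.81·19.1/(40.2+19.1) = 0.9606 d⁻¹.
1/θ_c = 0.9606 − 0.0719 = 0.8887 d⁻¹, so θ_c = 1.125 d.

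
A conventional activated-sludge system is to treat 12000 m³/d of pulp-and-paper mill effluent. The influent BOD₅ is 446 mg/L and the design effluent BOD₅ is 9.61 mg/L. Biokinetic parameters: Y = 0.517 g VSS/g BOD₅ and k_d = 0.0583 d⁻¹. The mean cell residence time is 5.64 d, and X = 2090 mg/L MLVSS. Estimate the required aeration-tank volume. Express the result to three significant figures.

V ≈ 5500 m³

Rearranging the biomass balance for a CMAS with decay, V = Y·Q·ΔS·θ_c / [X·(1+k_d θ_c)] = 0.517 × 12000 × (446 − 9.61) × 5.64 / [2090 × (1 + 0.0583 × 5.64)] = 1.53×10^7 / 2777 = 5498 m³.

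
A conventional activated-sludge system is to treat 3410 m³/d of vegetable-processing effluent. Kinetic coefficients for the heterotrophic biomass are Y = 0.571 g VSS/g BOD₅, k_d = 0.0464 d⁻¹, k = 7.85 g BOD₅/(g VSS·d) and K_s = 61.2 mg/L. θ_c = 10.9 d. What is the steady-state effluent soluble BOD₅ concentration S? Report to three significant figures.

From the Monod/SRT balance for a CMAS, S = K_s·(1+k_d θ_c)/[θ_c·(Y k − k_d) − 1] = 61.2 × (1 + 0.0464 × 10.9) / [10.9 × (0.571 × 7.85 − 0.0464) − 1] = 92.15 / 47.35 = 1.946 mg/L.

S ≈ 1.95 mg/L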